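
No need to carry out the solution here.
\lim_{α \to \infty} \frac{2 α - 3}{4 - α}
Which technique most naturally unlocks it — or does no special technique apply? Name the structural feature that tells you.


Technique: dominant-term comparison — at large α only the top-degree terms survive; compare the leading terms and the limit falls out. l'Hôpital's at-infinity variant applies to the expression viewed as a single quotient; the leading-term comparison is the direct route.


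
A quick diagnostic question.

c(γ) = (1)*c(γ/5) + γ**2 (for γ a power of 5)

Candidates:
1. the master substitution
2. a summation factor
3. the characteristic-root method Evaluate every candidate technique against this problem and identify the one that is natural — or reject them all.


Technique: the master substitution — divide-the-index recursion (γ/5 inside the call) straightens out once the index is rewritten as 5^m.
- the master substitution — applicable, and directly so.
- a summation factor — the recursion divides its index rather than shifting it — there is no previous-term chain for a summation factor to telescope.
- the characteristic-root method: the recursion divides its index rather than shifting it — outside the constant-shift family the root method covers.


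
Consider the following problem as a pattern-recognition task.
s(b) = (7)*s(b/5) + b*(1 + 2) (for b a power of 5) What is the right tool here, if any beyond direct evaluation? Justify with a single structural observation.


Best approach: the master substitution — the argument b/5 divides the index by 5; the standard b = 5^m substitution converts it to a constant-shift recurrence.


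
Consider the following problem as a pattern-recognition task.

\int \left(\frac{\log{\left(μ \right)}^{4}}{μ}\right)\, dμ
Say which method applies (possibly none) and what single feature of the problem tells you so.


Method: u-substitution — collected, the integrand has one factor that is, up to a constant, the derivative of an inner expression the rest depends on — substitute for that inner expression.


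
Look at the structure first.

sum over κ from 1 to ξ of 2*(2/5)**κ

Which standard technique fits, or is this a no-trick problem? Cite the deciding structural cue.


Technique: the geometric series formula — each term is 2/5 times the previous one, so the geometric-series formula applies directly.


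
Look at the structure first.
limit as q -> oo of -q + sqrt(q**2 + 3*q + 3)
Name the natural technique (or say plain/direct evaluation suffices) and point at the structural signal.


Diagnosis: conjugate multiplication — both pieces blow up but their difference is finite; the conjugate trick rationalizes sqrt(q**2 + 3*q + 3) - q.


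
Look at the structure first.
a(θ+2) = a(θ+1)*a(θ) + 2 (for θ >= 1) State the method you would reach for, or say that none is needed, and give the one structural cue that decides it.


Best approach: no special technique — the new term depends nonlinearly on the old ones, which disqualifies every superposition-based technique.


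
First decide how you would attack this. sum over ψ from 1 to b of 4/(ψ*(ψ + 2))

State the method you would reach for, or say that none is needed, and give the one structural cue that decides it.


Technique: telescoping — poles of 4/(ψ*(ψ + 2)) differ by an integer, the telltale of a telescoping partial-fraction sum.


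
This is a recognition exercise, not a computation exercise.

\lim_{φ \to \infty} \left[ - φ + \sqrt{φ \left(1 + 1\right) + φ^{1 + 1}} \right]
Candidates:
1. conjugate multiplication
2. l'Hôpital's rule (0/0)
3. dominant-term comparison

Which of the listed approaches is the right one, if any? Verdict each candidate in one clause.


Technique: conjugate multiplication — infinity minus infinity with a radical in play — multiply by the conjugate so the divergences of \sqrt{φ \left(1 + 1\right) + φ^{1 + 1}} and φ annihilate.
- conjugate multiplication: a fit — the right tool for this form.
- l'Hôpital's rule (0/0): substitution produces ∞ − ∞ rather than a vanishing quotient; the rule needs a 0/0 ratio to act on.
- dominant-term comparison — leading-power comparison does not apply to this form.


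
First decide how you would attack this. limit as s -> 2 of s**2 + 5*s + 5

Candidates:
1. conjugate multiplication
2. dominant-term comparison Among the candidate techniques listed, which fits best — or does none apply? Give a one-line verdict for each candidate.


Verdict: no special technique — nothing blocks direct substitution at 2: plug in and finish.
- conjugate multiplication: the conjugate move applies to radical differences, which this is not.
- dominant-term comparison — this limit is not decided by comparing polynomial growth at infinity.


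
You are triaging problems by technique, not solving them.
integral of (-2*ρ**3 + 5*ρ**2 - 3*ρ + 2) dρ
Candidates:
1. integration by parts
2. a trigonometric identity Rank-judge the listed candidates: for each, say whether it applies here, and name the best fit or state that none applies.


Method: no special technique — scan for structure and find none: constant multiples of powers of ρ, integrate directly.
- integration by parts: splitting off a factor buys nothing — the integrand integrates directly without parts.
- a trigonometric identity: no sine or cosine appears, so there is nothing for a trigonometric identity to act on.


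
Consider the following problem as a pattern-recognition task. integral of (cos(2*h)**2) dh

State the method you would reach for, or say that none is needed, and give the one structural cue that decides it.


Method: a trigonometric identity — the exponent on cos(2*h)**2 is even — the power-reduction identity is the standard preprocessing step.


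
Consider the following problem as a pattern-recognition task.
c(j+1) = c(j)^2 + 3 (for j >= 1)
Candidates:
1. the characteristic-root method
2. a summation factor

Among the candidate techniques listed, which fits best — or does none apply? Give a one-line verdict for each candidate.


Diagnosis: no special technique — the unknown sequence enters the update nonlinearly, so no linear method fits the recurrence as written — direct iteration remains.
- the characteristic-root method: the recursion is nonlinear in the sequence values, so no linear-modes ansatz applies.
- a summation factor: no summation factor applies — the rule is not linear in the sequence values.


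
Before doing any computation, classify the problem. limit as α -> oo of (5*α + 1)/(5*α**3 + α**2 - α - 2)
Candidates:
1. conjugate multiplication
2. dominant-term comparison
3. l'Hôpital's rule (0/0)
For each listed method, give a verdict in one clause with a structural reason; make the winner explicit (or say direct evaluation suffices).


Technique: dominant-term comparison — divide by the highest power of α present: lower-order terms vanish and the dominant ratio remains.
- conjugate multiplication — there are no radicals in tension whose conjugate would simplify matters.
- dominant-term comparison — yes — fits the structure here.
- l'Hôpital's rule (0/0): no 0/0 form appears: written as one quotient, top and bottom both grow without bound, and the ratio is decided by their leading terms.


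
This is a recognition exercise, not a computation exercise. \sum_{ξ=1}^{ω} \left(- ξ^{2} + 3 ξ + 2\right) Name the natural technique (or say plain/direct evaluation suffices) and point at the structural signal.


Best approach: no special technique — nothing telescopes and nothing is geometric; polynomial terms in ξ sum term by term.


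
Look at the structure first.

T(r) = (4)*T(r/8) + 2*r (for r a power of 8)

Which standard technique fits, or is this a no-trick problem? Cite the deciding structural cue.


Diagnosis: the master substitution — divide-the-index recursion (r/8 inside the call) straightens out once the index is rewritten as 8^m.


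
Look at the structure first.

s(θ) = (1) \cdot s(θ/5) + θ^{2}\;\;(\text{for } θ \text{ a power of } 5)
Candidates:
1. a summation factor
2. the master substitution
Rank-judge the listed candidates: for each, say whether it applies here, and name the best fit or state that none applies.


Method: the master substitution — the argument shrinks by the factor 5, so measure the index on a logarithmic scale and the recursion becomes a shift.
- a summation factor: a divided-index call is outside the fixed-shift first-order family a summation factor normalizes.
- the master substitution: yes — fits the structure here.


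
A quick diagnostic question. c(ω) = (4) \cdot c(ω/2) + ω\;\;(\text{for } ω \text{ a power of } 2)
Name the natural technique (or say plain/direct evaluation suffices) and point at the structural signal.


Best approach: the master substitution — the argument shrinks by the factor 2, so measure the index on a logarithmic scale and the recursion becomes a shift.


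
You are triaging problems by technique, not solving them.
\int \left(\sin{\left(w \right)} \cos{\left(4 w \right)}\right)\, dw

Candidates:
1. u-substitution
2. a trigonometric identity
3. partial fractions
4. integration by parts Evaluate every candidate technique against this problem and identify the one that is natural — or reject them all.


Verdict: a trigonometric identity — two different frequencies multiply in \sin{\left(w \right)} \cos{\left(4 w \right)}; the product-to-sum formula separates them.
- u-substitution: no subexpression of the integrand serves as a whole-integral substitution inner — individual terms may offer their own, but none carries its derivative as a factor of the full integrand; a working change of variable would have to be constructed from outside the expression.
- a trigonometric identity — yes, a natural case for it.
- partial fractions — the expression is not a ratio of polynomials that decomposes further.
- integration by parts: not the natural route: no polynomial-kernel product appears — a recursive parts reduction of the trigonometric product exists, but the identity rewrite is direct.


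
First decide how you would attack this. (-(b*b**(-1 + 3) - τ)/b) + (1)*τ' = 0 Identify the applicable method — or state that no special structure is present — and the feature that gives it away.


Method: a linear integrating factor — the unknown enters only to the first power against a nonzero forcing term — the integrating-factor template applies directly.


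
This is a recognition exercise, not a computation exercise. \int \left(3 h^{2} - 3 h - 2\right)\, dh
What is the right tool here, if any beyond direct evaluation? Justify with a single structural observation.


Verdict: no special technique — the integrand is a sum of constant multiples of powers of h — integrate term by term.


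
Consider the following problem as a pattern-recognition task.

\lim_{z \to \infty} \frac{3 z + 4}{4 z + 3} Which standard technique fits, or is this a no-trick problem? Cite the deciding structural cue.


Diagnosis: dominant-term comparison — divide by the highest power of z present: lower-order terms vanish and the dominant ratio remains. As a single quotient, the ∞/∞ shape would yield to repeated differentiation as well — the growth comparison gets there in one look.


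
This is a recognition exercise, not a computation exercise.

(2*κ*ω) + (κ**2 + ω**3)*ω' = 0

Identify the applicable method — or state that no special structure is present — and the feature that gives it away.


Best approach: the exact-equation method — d/dω of 2*κ*ω equals d/dκ of κ**2 + ω**3: the form is a total differential of one potential — integrate it exactly.


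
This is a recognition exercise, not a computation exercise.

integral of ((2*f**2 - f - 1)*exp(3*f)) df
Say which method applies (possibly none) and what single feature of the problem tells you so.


Method: integration by parts — differentiate 2*f**2 - f - 1, integrate exp(3*f): each pass lowers the polynomial degree, so parts terminates.


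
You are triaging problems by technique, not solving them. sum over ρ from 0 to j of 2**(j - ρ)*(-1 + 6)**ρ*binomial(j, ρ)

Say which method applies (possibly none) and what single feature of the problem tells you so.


Technique: the binomial theorem — terms weighting binomial(j, ρ) against matched powers of (-1 + 6) and 2 reassemble into ((-1 + 6) + 2)^j by the binomial theorem.


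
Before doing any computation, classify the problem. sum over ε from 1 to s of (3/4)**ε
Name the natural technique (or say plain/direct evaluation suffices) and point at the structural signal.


Best approach: the geometric series formula — term-over-term division gives 3/4 every time — index-free ratio, geometric sum formula applies.


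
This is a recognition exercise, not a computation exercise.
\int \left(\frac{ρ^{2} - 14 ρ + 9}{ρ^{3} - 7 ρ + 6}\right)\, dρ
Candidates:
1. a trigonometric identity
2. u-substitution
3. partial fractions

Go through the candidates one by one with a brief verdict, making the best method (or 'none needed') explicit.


Diagnosis: partial fractions — the bottom, ρ^{3} - 7 ρ + 6, comes apart into simple factors, and a proper rational function over split factors decomposes.
- a trigonometric identity — no sine or cosine appears, so there is nothing for a trigonometric identity to act on.
- u-substitution: no subexpression of the integrand pairs with its own derivative as a factor — individual terms may offer their own substitutions, but any change of variable covering the whole integral would have to be constructed from outside the expression.
- partial fractions: yes, a natural case for it.


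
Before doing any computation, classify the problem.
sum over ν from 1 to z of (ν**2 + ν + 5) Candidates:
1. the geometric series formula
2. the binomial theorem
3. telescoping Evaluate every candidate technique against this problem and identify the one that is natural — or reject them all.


Method: no special technique — Faulhaber territory: sum each constant-multiple power of ν with its closed-form formula, no trick required.
- the geometric series formula — the term-to-term ratio drifts with the index — the one thing the geometric formula cannot absorb.
- the binomial theorem — no binomial coefficients pair with matched powers.
- telescoping: computed from the summand as displayed, the partial sums build up without the pairwise collapse telescoping exploits.


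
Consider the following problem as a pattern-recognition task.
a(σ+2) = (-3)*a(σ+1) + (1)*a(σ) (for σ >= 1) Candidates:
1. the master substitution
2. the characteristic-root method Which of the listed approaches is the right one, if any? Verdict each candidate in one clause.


Diagnosis: the characteristic-root method — linear, homogeneous, constant coefficients: solutions of the form r^σ exist — find the roots of the characteristic polynomial.
- the master substitution — there is no divide-the-index recursive argument.
- the characteristic-root method: applies; the problem has the shape this method handles.


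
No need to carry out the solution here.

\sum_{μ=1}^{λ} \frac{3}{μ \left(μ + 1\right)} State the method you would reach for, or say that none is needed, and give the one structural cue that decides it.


Diagnosis: telescoping — \frac{3}{μ \left(μ + 1\right)} hides a difference of shifted reciprocals — decompose it and the middle of the sum vanishes.


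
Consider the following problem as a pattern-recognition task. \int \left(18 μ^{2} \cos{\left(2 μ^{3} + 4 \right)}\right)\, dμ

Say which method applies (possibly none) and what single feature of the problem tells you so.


Method: u-substitution — spotting that 18 μ^{2} is a constant multiple of the derivative of 2 μ^{3} + 4 is the key observation — substitute u = 2 μ^{3} + 4 and the integral becomes one-dimensional in u.


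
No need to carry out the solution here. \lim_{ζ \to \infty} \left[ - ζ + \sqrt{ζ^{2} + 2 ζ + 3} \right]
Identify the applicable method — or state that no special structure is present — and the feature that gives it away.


Technique: conjugate multiplication — two divergent pieces with a minus sign between them and a radical in the mix: rationalize \sqrt{ζ^{2} + 2 ζ + 3} - ζ before any limit law applies.


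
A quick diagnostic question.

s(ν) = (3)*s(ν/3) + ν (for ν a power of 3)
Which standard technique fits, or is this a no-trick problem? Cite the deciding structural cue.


Diagnosis: the master substitution — divide-the-index recursion (ν/3 inside the call) straightens out once the index is rewritten as 3^m.


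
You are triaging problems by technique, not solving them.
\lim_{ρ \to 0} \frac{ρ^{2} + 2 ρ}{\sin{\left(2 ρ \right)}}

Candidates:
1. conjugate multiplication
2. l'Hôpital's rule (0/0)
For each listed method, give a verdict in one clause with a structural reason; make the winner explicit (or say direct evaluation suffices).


Verdict: l'Hôpital's rule (0/0) — both numerator and denominator vanish at 0: the genuine 0/0 indeterminate that l'Hôpital exists for. A first-order expansion at the point is an equally standard path; the rule packages it.
- conjugate multiplication — no divergent radical difference is present for a conjugate pair to cancel.
- l'Hôpital's rule (0/0) — a fit — the right tool for this form.


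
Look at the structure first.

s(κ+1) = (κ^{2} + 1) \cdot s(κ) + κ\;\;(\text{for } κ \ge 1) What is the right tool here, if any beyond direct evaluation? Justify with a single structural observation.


Verdict: a summation factor — the coefficient κ^{2} + 1 drifts with the index, so no fixed root exists; normalizing by the cumulative product telescopes it.


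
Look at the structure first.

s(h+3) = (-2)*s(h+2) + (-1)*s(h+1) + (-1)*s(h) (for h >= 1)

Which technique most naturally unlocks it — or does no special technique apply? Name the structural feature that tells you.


Verdict: the characteristic-root method — shift-invariance with fixed coefficients calls for exponential trials; the characteristic polynomial finds every r^h.


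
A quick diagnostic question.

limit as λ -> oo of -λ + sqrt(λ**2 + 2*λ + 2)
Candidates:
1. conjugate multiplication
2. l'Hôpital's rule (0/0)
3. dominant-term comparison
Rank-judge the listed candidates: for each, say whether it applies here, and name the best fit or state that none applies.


Method: conjugate multiplication — the difference sqrt(λ**2 + 2*λ + 2) - λ is an ∞ − ∞ stalemate; its conjugate partner breaks the tie.
- conjugate multiplication — yes — fits the structure here.
- l'Hôpital's rule (0/0) — no quotient structure at all: the clash is ∞ minus ∞, which rationalizing converts into a tractable ratio.
- dominant-term comparison: no dominant-degree comparison decides it.


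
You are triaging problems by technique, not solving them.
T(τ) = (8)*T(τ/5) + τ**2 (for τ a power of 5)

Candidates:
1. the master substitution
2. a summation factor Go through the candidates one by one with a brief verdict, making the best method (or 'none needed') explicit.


Diagnosis: the master substitution — the index is divided (τ/5), not shifted — substitute τ = 5^m to straighten it into a shift recurrence.
- the master substitution — applies; the problem has the shape this method handles.
- a summation factor: a divided-index call is outside the fixed-shift first-order family a summation factor normalizes.


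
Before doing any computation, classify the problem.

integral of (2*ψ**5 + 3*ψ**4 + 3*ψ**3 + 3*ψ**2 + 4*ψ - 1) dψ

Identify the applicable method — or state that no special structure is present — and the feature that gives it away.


Technique: no special technique — nothing composite, nothing rational, nothing trigonometric — each constant-multiple power of ψ integrates by the power rule alone.


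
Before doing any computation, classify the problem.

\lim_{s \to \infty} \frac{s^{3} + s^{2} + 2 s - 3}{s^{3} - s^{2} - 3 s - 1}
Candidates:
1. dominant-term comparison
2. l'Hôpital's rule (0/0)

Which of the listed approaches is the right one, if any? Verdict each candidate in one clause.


Diagnosis: dominant-term comparison — divide through by the highest power of s; every lower-order term dies and the dominant terms decide the limit.
- dominant-term comparison — applicable, and directly so.
- l'Hôpital's rule (0/0) — no 0/0 form appears: written as one quotient, top and bottom both grow without bound, and the ratio is decided by their leading terms.


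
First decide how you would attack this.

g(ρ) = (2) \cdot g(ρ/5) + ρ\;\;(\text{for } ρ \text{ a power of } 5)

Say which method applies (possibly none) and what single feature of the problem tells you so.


Diagnosis: the master substitution — treat m = log base 5 of ρ as the new clock: one recursion step advances m by one while ρ scales by 5.


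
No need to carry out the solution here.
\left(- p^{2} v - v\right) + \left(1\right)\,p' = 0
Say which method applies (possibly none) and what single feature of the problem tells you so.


Technique: separation of variables — separating collects all p-dependence with the derivative and leaves all v-dependence opposite: variables separate.


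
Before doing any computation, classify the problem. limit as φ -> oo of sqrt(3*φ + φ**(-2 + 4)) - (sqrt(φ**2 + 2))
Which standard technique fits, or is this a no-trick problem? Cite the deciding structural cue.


Best approach: conjugate multiplication — this difference gives up after one conjugate multiplication — the radical structure cancels against its conjugate.


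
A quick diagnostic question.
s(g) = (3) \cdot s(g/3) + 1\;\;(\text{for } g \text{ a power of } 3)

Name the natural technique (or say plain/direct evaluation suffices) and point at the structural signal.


Method: the master substitution — the argument contracts 3-fold per step: reindex g exponentially and solve the linear recurrence in the new index.


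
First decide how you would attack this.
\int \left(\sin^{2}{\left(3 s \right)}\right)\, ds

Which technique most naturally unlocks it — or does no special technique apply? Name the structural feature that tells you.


Technique: a trigonometric identity — the even trigonometric power \sin^{2}{\left(3 s \right)} reduces by a double-angle identity before any integration is attempted.


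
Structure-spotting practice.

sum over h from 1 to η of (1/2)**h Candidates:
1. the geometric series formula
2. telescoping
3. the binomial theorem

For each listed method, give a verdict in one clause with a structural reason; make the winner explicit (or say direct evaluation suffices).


Diagnosis: the geometric series formula — check a ratio of consecutive terms: it is 1/2, independent of the index, so the geometric formula closes the sum.
- the geometric series formula — applicable, and directly so.
- telescoping: computed from the summand as displayed, the partial sums build up without the pairwise collapse telescoping exploits.
- the binomial theorem — there is no sum-raised-to-a-power identity hiding in these terms.


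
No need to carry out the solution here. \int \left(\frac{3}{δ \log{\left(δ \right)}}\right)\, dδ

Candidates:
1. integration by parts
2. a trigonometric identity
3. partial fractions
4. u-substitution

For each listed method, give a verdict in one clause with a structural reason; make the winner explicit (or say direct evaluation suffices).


Method: u-substitution — the only nontrivial dependence routes through \log{\left(δ \right)}, whose derivative supplies the leftover factor up to a constant multiple — u = \log{\left(δ \right)} flattens it.
- integration by parts: there is no nonconstant-polynomial-times-kernel split with an exp, sine, cosine (degree-1 argument), or logarithm partner.
- a trigonometric identity: no sine or cosine appears, so there is nothing for a trigonometric identity to act on.
- partial fractions — there is no rational-function structure to decompose.
- u-substitution: yes, a natural case for it.


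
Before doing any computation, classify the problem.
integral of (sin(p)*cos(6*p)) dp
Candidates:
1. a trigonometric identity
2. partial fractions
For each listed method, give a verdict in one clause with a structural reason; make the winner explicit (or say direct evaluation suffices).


Method: a trigonometric identity — sin(p)*cos(6*p) is a beat pattern — rewrite the product as a sum of single-frequency waves before integrating.
- a trigonometric identity — applicable, and directly so.
- partial fractions — the expression is not a ratio of polynomials that decomposes further.


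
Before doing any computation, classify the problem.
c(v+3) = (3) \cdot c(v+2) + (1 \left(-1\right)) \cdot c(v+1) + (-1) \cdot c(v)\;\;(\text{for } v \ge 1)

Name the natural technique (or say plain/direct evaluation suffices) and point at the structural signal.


Technique: the characteristic-root method — no index-dependence in the weights and nothing inhomogeneous: classic characteristic-equation setup.


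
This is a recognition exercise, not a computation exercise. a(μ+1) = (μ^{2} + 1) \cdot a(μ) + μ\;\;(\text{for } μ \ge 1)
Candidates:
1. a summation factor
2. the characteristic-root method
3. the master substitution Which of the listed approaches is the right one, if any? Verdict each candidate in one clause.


Technique: a summation factor — first-order linear but the coefficient μ^{2} + 1 moves with the index — divide by the cumulative product and telescope.
- a summation factor — yes, a natural case for it.
- the characteristic-root method: the coefficients vary with the index, breaking the constant-coefficient structure the method needs.
- the master substitution: there is no divide-the-index recursive argument.


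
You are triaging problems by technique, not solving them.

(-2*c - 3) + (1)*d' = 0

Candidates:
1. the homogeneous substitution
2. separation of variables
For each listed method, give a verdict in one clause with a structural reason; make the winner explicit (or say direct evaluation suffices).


Diagnosis: no special technique — the slope is a function of c alone, so integrate both sides directly.
- the homogeneous substitution — the ratio of the variables does not determine the slope.
- separation of variables — any separation here is vacuous (nothing depends on the unknown); direct integration is the honest label.


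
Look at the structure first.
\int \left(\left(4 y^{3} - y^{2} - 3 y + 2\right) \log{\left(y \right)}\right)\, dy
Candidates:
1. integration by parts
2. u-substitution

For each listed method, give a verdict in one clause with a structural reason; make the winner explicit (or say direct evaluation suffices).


Technique: integration by parts — the logarithm \log{\left(y \right)} has no power-rule antiderivative to read off directly, but its derivative is algebraic — so differentiate \log{\left(y \right)} and integrate the polynomial factor 4 y^{3} - y^{2} - 3 y + 2.
- integration by parts — yes — fits the structure here.
- u-substitution — no subexpression of the integrand serves as a whole-integral substitution inner — individual terms may offer their own, but none carries its derivative as a factor of the full integrand; a working change of variable would have to be constructed from outside the expression.


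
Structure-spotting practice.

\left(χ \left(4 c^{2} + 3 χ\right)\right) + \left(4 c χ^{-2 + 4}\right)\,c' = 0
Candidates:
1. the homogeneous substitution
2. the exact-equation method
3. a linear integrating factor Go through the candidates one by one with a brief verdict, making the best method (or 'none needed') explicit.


Technique: the exact-equation method — because the two cross partials coincide, the form is conservative as written — recover its potential in (χ, c).
- the homogeneous substitution: the ratio substitution does not collapse this equation.
- the exact-equation method — yes — fits the structure here.
- a linear integrating factor — a nonlinear term in the unknown puts this outside the integrating-factor template.


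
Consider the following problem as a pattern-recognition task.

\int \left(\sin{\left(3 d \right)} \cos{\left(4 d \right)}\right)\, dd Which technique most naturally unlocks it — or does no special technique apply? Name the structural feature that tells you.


Diagnosis: a trigonometric identity — the identity turns \sin{\left(3 d \right)} \cos{\left(4 d \right)} into two lone cosines/sines, each trivially integrable.


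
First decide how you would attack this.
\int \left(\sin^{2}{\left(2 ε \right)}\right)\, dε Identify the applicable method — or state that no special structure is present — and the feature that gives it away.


Method: a trigonometric identity — the even trigonometric power \sin^{2}{\left(2 ε \right)} reduces by a double-angle identity before any integration is attempted.


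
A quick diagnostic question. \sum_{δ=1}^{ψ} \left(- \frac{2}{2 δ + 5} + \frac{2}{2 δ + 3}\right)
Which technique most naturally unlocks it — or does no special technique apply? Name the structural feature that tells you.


Verdict: telescoping — consecutive terms evaluate one function at adjacent indices (\frac{2}{2 δ + 3} is its current value): one term's tail is the next term's head, so the chain collapses.


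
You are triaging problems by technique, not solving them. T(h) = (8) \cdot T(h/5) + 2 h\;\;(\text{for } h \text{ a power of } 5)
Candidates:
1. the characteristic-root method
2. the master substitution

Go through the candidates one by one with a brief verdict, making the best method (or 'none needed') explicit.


Best approach: the master substitution — the argument contracts 5-fold per step: reindex h exponentially and solve the linear recurrence in the new index.
- the characteristic-root method: a divided-index call is not the fixed-shift linear shape that characteristic roots solve.
- the master substitution: a fit — the right tool for this form.


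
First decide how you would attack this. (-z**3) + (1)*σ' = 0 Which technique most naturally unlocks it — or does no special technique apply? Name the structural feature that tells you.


Diagnosis: no special technique — solved for the derivative, σ never appears on the right — this is a direct integration in z, not a differential-equations problem at heart.


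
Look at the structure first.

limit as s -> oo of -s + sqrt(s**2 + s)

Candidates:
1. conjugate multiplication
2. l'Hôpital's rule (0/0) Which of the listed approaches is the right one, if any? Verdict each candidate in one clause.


Technique: conjugate multiplication — infinity minus infinity with a radical in play — multiply by the conjugate so the divergences of sqrt(s**2 + s) and s annihilate.
- conjugate multiplication — yes, a natural case for it.
- l'Hôpital's rule (0/0) — no quotient structure at all: the clash is ∞ minus ∞, which rationalizing converts into a tractable ratio.


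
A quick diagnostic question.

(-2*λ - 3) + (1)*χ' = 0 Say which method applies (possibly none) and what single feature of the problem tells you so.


Verdict: no special technique — solved for the derivative, no χ appears — this is antidifferentiation in λ wearing ODE clothing.


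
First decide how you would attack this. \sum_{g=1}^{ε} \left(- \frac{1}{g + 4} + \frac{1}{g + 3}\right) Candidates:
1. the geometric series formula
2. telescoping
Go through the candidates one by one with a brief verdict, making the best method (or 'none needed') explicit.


Diagnosis: telescoping — spot the paired structure — each term adds \frac{1}{g + 3} and subtracts its successor value, which the next term restores: the definition of a telescoping chain.
- the geometric series formula — the ratio of consecutive terms depends on the index.
- telescoping — yes — fits the structure here.


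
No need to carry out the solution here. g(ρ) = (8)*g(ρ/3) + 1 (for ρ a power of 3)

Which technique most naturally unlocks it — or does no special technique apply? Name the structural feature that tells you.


Best approach: the master substitution — index division is the fingerprint: ρ/3 in the recursive call means substitute ρ = 3^m.


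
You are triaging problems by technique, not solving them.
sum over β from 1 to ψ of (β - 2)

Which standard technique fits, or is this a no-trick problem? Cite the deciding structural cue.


Diagnosis: no special technique — the sum is polynomial through and through; closed forms for each power of β finish it directly.


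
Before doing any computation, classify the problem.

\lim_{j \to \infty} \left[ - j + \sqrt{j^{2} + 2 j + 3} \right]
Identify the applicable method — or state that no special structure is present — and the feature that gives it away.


Diagnosis: conjugate multiplication — divergence minus divergence hides a finite answer — expose it by pairing \sqrt{j^{2} + 2 j + 3} - j with its conjugate.


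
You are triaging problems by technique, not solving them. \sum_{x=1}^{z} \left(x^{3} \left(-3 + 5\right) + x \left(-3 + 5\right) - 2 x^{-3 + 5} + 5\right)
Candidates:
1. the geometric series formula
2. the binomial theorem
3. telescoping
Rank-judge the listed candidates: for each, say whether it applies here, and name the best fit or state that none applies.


Verdict: no special technique — recognize the absence of structure: constant-multiple powers of x summed plainly, no special method required.
- the geometric series formula: no single multiplier carries one term to the next throughout the sum.
- the binomial theorem — the terms lack the binomial-coefficient-weighted complementary-power pattern of an expansion.
- telescoping — the terms as presented offer no neighboring cancellation — a telescoping rewrite may exist, but the displayed structure does not hand one over.


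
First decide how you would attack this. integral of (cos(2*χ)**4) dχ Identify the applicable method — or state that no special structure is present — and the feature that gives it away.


Best approach: a trigonometric identity — the even exponent on cos(2*χ)**4 signals one move: rewrite via cos of the doubled angle.


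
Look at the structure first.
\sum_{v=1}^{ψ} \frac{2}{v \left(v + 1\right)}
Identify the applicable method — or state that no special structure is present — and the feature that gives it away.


Method: telescoping — \frac{2}{v \left(v + 1\right)} is a collapsed telescope: expand it into simple fractions to see the cancellation.


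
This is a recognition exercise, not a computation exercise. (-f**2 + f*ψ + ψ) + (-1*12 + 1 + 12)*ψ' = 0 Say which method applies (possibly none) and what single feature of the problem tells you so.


Method: a linear integrating factor — the unknown enters only to the first power against a nonzero forcing term — the integrating-factor template applies directly.


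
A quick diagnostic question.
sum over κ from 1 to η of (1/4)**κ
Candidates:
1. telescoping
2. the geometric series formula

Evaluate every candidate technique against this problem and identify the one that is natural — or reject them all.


Verdict: the geometric series formula — the ratio of consecutive terms is the constant 1/4, independent of the index — a geometric sum.
- telescoping: as presented, consecutive terms share no shifted copy to cancel against — no rewrite is on display to change that.
- the geometric series formula — a fit — the right tool for this form.


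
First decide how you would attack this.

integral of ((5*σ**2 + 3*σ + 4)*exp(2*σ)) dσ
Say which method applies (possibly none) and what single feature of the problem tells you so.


Verdict: integration by parts — a polynomial 5*σ**2 + 3*σ + 4 against the kernel exp(2*σ) is the signature bounded-ladder case for integration by parts.


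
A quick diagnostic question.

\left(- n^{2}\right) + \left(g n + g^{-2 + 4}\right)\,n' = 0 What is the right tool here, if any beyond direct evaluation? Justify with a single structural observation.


Best approach: the homogeneous substitution — solved for the derivative, the right side is unchanged under scaling g and n together — it depends only on the ratio n/g, so substitute a single ratio variable. With the right rearrangement (exchanging the roles of the variables where needed), this also fits a Bernoulli template; the homogeneous substitution reads the structure directly.


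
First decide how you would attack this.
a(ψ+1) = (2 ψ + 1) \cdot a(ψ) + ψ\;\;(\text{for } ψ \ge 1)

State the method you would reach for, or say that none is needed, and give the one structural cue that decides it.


Method: a summation factor — it is first-order linear but the coefficient 2 ψ + 1 depends on the index, so multiply through by a summation factor to telescope it.


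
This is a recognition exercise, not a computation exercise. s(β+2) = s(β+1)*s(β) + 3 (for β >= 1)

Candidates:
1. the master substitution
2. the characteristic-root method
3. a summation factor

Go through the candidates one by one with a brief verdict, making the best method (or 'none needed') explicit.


Best approach: no special technique — once the recursion is nonlinear, characteristic roots, master substitutions, and summation factors are all off the table.
- the master substitution: the recursion shifts the index rather than dividing it.
- the characteristic-root method — the recursion is nonlinear in the sequence values, so no linear-modes ansatz applies.
- a summation factor: the recursion is nonlinear — outside the first-order linear family a summation factor addresses.


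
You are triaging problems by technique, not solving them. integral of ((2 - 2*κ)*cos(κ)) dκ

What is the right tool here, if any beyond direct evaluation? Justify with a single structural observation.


Diagnosis: integration by parts — a polynomial factor 2 - 2*κ multiplies cos(κ); differentiating 2 - 2*κ lowers its degree while cos(κ) integrates cleanly, so parts wins.


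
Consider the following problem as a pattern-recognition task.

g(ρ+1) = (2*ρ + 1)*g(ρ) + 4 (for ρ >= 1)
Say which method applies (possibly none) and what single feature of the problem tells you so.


Method: a summation factor — with the index-dependent coefficient 2*ρ + 1, dividing by the cumulative product turns the left side into a pure difference.


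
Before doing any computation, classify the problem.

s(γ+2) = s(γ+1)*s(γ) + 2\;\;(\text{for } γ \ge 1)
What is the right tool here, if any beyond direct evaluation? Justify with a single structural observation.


Diagnosis: no special technique — the sequence value feeds back through itself nonlinearly — linear superposition fails, and every superposition-based closed form fails with it.


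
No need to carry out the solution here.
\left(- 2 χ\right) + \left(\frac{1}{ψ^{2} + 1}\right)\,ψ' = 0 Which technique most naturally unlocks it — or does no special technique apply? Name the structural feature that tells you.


Technique: separation of variables — all dependence on the two variables factors apart, the defining separable shape. The equation is exact as it stands too — a potential function exists — though separation reads the split structure directly.


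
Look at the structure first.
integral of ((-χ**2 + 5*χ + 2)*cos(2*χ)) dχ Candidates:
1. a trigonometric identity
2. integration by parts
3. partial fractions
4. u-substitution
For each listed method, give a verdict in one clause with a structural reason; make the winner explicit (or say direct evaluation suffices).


Best approach: integration by parts — the integrand splits as -χ**2 + 5*χ + 2 times cos(2*χ) — repeatedly differentiating the polynomial part kills it, which is the parts ladder.
- a trigonometric identity — the trigonometric factor has no even power to reduce and no cross-frequency product to convert — the standard power-reduction and product-to-sum identities do not engage it.
- integration by parts — applies; the problem has the shape this method handles.
- partial fractions — the expression is not a ratio of polynomials that decomposes further.
- u-substitution — no subexpression of the integrand serves as a whole-integral substitution inner — individual terms may offer their own, but none carries its derivative as a factor of the full integrand; a working change of variable would have to be constructed from outside the expression.
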